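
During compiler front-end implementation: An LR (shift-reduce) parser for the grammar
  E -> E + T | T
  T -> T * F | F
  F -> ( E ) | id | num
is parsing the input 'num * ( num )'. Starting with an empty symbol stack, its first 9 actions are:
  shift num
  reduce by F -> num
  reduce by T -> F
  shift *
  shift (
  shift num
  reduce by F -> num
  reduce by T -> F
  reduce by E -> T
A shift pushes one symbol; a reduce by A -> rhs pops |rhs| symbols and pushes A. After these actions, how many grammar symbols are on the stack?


Tracking the symbol stack through each action:
  Action 1: shift 'num' : push -> stack = [num] (size 1)
  Action 2: reduce by F -> num : pop 1, push F -> stack = [F] (size 1)
  Action 3: reduce by T -> F : pop 1, push T -> stack = [T] (size 1)
  Action 4: shift '*' : push -> stack = [T, *] (size 2)
  Action 5: shift '(' : push -> stack = [T, *, (] (size 3)
  Action 6: shift 'num' : push -> stack = [T, *, (, num] (size 4)
  Action 7: reduce by F -> num : pop 1, push F -> stack = [T, *, (, F] (size 4)
  Action 8: reduce by T -> F : pop 1, push T -> stack = [T, *, (, T] (size 4)
  Action 9: reduce by E -> T : pop 1, push E -> stack = [T, *, (, E] (size 4)
Final stack size: 4

4


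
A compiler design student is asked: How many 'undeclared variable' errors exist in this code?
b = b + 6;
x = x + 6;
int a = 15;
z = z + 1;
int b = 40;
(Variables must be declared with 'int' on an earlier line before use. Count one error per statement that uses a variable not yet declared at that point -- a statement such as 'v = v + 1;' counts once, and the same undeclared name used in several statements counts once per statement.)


Scanning code line by line:
  Line 1: use 'b' -> ERROR (undeclared)
  Line 2: use 'x' -> ERROR (undeclared)
  Line 3: declare 'a' -> declared = ['a']
  Line 4: use 'z' -> ERROR (undeclared)
  Line 5: declare 'b' -> declared = ['a', 'b']
Total undeclared variable errors: 3

3


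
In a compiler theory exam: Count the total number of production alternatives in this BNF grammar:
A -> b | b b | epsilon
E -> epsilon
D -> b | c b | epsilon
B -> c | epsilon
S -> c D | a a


Counting alternatives per rule:
  A: 3 alternative(s)
  E: 1 alternative(s)
  D: 3 alternative(s)
  B: 2 alternative(s)
  S: 2 alternative(s)
Sum: 3 + 1 + 3 + 2 + 2 = 11

11


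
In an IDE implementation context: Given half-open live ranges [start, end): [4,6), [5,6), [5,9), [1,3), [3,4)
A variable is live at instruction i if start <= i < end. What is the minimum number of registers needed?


Live ranges:
  Var0: [4, 6)
  Var1: [5, 6)
  Var2: [5, 9)
  Var3: [1, 3)
  Var4: [3, 4)
Sweep-line events (position, delta, active):
  pos=1 start -> active=1
  pos=3 end -> active=0
  pos=3 start -> active=1
  pos=4 end -> active=0
  pos=4 start -> active=1
  pos=5 start -> active=2
  pos=5 start -> active=3
  pos=6 end -> active=2
  pos=6 end -> active=1
  pos=9 end -> active=0
Maximum simultaneous active: 3
Minimum registers needed: 3

3


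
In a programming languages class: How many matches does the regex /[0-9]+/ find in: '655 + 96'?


Pattern: /[0-9]+/ (int literals)
Input: '655 + 96'
Scanning for matches:
  Match 1: '655'
  Match 2: '96'
Total matches: 2

2


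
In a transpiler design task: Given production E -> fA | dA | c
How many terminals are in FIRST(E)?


Production: E -> fA | dA | c
Examining each alternative for leading terminals:
  E -> fA : first terminal = 'f'
  E -> dA : first terminal = 'd'
  E -> c : first terminal = 'c'
FIRST(E) = {c, d, f}
Count: 3

3


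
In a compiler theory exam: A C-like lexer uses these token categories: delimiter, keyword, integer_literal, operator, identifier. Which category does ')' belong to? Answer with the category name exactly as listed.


Token: ')'
Checking categories:
  identifier: no
  integer_literal: no
  operator: no
  keyword: no
  delimiter: YES
Category: delimiter

delimiter


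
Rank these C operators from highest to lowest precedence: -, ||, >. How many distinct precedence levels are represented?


Looking up precedence for each operator:
  - -> precedence 5
  || -> precedence 1
  > -> precedence 4
Sorted highest to lowest: -, >, ||
Distinct precedence values: [5, 4, 1]
Number of distinct levels: 3

3


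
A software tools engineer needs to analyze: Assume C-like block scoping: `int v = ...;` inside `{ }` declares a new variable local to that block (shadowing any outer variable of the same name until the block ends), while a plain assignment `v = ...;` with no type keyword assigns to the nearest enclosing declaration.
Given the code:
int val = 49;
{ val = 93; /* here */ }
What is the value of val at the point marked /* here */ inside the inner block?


Analyzing scoping rules:
Outer scope: declares val = 49
Inner block: 'val = 93;' has no type keyword, so it is an assignment to the outer val (no shadowing)
Inside the block, after the assignment -> 93
Result: 93

93


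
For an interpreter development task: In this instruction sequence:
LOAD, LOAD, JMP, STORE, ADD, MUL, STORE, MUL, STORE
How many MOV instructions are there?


Scanning instruction sequence for MOV:
  Position 1: LOAD
  Position 2: LOAD
  Position 3: JMP
  Position 4: STORE
  Position 5: ADD
  Position 6: MUL
  Position 7: STORE
  Position 8: MUL
  Position 9: STORE
Matches at positions: []
Total MOV count: 0

0


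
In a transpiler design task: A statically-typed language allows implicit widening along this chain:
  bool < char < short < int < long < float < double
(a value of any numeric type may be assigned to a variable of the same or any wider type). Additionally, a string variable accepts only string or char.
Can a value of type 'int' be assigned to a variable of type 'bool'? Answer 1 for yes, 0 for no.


Target variable type: bool
Source value type: int
Numeric ranks: int=3, bool=0
Widening allowed iff rank(source) <= rank(target): 3 <= 0? No
Result: 0

0


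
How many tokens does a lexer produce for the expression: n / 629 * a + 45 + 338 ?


Scanning 'n / 629 * a + 45 + 338'
Token 1: 'n' -> identifier
Token 2: '/' -> operator
Token 3: '629' -> integer_literal
Token 4: '*' -> operator
Token 5: 'a' -> identifier
Token 6: '+' -> operator
Token 7: '45' -> integer_literal
Token 8: '+' -> operator
Token 9: '338' -> integer_literal
Total tokens: 9

9


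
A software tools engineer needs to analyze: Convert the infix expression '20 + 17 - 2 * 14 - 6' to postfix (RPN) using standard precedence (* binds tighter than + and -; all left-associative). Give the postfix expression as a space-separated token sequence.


Applying the shunting-yard algorithm:
  Operand 20 -> output
  Push '+' onto operator stack -> op-stack: [+]
  Operand 17 -> output
  See '-' (prec 1); top '+' (prec 1) >= it -> pop '+' to output
  Push '-' onto operator stack -> op-stack: [-]
  Operand 2 -> output
  Push '*' onto operator stack -> op-stack: [-, *]
  Operand 14 -> output
  See '-' (prec 1); top '*' (prec 2) >= it -> pop '*' to output
  See '-' (prec 1); top '-' (prec 1) >= it -> pop '-' to output
  Push '-' onto operator stack -> op-stack: [-]
  Operand 6 -> output
  End of input: pop '-' to output
Postfix result: 20 17 + 2 14 * - 6 -

20 17 + 2 14 * - 6 -


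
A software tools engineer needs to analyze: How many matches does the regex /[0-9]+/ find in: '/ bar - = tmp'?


Pattern: /[0-9]+/ (int literals)
Input: '/ bar - = tmp'
Scanning for matches:
Total matches: 0

0


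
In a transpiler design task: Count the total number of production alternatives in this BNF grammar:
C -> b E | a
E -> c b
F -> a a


Counting alternatives per rule:
  C: 2 alternative(s)
  E: 1 alternative(s)
  F: 1 alternative(s)
Sum: 2 + 1 + 1 = 4

4


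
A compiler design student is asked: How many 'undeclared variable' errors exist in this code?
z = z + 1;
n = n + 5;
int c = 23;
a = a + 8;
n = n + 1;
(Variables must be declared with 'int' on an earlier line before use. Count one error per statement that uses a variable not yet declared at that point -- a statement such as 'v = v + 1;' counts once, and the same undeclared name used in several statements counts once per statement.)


Scanning code line by line:
  Line 1: use 'z' -> ERROR (undeclared)
  Line 2: use 'n' -> ERROR (undeclared)
  Line 3: declare 'c' -> declared = ['c']
  Line 4: use 'a' -> ERROR (undeclared)
  Line 5: use 'n' -> ERROR (undeclared)
Total undeclared variable errors: 4

4


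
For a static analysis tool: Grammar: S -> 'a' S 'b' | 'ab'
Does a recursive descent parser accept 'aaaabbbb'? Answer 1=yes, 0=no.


Grammar accepts strings of the form a^n b^n (n >= 1)
Word: 'aaaabbbb'
Counting: 4 a's and 4 b's
Check: 4 == 4? Yes
Derivation (S -> aSb applied 3 time(s), then S -> ab): S => aSb => aaSbb => aaaSbbb => aaaabbbb
Accepted

1


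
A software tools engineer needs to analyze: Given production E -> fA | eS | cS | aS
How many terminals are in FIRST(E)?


Production: E -> fA | eS | cS | aS
Examining each alternative for leading terminals:
  E -> fA : first terminal = 'f'
  E -> eS : first terminal = 'e'
  E -> cS : first terminal = 'c'
  E -> aS : first terminal = 'a'
FIRST(E) = {a, c, e, f}
Count: 4

4


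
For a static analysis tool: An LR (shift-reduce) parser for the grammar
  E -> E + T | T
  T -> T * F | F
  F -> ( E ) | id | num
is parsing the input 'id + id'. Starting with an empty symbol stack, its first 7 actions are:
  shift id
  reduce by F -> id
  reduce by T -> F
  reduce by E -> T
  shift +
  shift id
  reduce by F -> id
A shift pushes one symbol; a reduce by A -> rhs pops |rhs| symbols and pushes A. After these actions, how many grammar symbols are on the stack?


Tracking the symbol stack through each action:
  Action 1: shift 'id' : push -> stack = [id] (size 1)
  Action 2: reduce by F -> id : pop 1, push F -> stack = [F] (size 1)
  Action 3: reduce by T -> F : pop 1, push T -> stack = [T] (size 1)
  Action 4: reduce by E -> T : pop 1, push E -> stack = [E] (size 1)
  Action 5: shift '+' : push -> stack = [E, +] (size 2)
  Action 6: shift 'id' : push -> stack = [E, +, id] (size 3)
  Action 7: reduce by F -> id : pop 1, push F -> stack = [E, +, F] (size 3)
Final stack size: 3

3


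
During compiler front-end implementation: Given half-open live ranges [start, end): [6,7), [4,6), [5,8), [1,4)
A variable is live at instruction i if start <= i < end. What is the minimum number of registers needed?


Live ranges:
  Var0: [6, 7)
  Var1: [4, 6)
  Var2: [5, 8)
  Var3: [1, 4)
Sweep-line events (position, delta, active):
  pos=1 start -> active=1
  pos=4 end -> active=0
  pos=4 start -> active=1
  pos=5 start -> active=2
  pos=6 end -> active=1
  pos=6 start -> active=2
  pos=7 end -> active=1
  pos=8 end -> active=0
Maximum simultaneous active: 2
Minimum registers needed: 2

2


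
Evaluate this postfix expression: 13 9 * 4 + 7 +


Processing tokens left to right:
Push 13, Push 9
Pop 13 and 9, compute 13 * 9 = 117, push 117
Push 4
Pop 117 and 4, compute 117 + 4 = 121, push 121
Push 7
Pop 121 and 7, compute 121 + 7 = 128, push 128
Stack result: 128

128


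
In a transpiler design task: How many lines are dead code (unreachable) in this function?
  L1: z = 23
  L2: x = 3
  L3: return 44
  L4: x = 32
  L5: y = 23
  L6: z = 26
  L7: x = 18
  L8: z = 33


Analyzing control flow:
  L1: reachable (before return)
  L2: reachable (before return)
  L3: reachable (return statement)
  L4: DEAD (after return at L3)
  L5: DEAD (after return at L3)
  L6: DEAD (after return at L3)
  L7: DEAD (after return at L3)
  L8: DEAD (after return at L3)
Return at L3, total lines = 8
Dead lines: L4 through L8
Count: 5

5


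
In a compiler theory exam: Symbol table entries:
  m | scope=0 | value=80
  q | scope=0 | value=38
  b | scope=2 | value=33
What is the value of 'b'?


Searching symbol table for 'b':
  m | scope=0 | value=80
  q | scope=0 | value=38
  b | scope=2 | value=33 <- MATCH
Found 'b' at scope 2 with value 33

33


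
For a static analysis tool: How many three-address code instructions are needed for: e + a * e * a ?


Expression: e + a * e * a
Generating three-address code (respecting * over +/- precedence):
  Instruction 1: t1 = a * e
  Instruction 2: t2 = t1 * a
  Instruction 3: t3 = e + t2
Total instructions: 3

3


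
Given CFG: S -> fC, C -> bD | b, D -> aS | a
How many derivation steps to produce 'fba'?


Grammar: S -> fC, C -> bD | b, D -> aS | a
Deriving 'fba':
Step 1: S -> fC => fC
Step 2: C -> bD => fbD
Step 3: D -> a => fba
Total derivation steps: 3

3


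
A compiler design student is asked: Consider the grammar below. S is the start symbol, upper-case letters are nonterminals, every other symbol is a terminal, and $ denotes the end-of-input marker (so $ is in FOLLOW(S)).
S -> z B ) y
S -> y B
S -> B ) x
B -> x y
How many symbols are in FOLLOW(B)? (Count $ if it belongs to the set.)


S is the start symbol and does not occur in any rule body, so FOLLOW(S) = {$}.
Examining every occurrence of B in a rule body:
  S -> z B ) y : B is followed by terminal ')' -> add ')'
  S -> y B : B is at the right end -> add FOLLOW(S) = {$}
  S -> B ) x : B is followed by terminal ')' -> add ')' (already in the set)
  B -> x y : B does not occur in the body -> contributes nothing
FOLLOW(B) = {), $}
Count: 2

2


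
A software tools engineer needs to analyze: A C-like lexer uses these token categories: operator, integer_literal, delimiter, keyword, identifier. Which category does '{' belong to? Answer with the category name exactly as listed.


Token: '{'
Checking categories:
  identifier: no
  integer_literal: no
  operator: no
  keyword: no
  delimiter: YES
Category: delimiter

delimiter


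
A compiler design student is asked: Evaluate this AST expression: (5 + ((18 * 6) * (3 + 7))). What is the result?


Expression: (5 + ((18 * 6) * (3 + 7)))
Evaluating step by step:
  18 * 6 = 108
  3 + 7 = 10
  108 * 10 = 1080
  5 + 1080 = 1085
Result: 1085

1085


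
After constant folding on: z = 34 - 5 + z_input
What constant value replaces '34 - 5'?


Identifying constant sub-expression:
  Original: z = 34 - 5 + z_input
  34 and 5 are both compile-time constants
  Evaluating: 34 - 5 = 29
  After folding: z = 29 + z_input

29


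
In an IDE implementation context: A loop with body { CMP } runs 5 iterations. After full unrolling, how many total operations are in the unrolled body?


Loop body operations: CMP (1 op per iteration)
Unrolling 5 iterations:
  Iteration 1: CMP (1 ops)
  Iteration 2: CMP (1 ops)
  Iteration 3: CMP (1 ops)
  Iteration 4: CMP (1 ops)
  Iteration 5: CMP (1 ops)
Total: 5 iterations * 1 ops/iter = 5 operations

5


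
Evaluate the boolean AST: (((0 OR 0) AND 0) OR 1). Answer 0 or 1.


Step 1: Evaluate inner node
  0 OR 0 = 0
Step 2: Evaluate next node
  0 AND 0 = 0
Step 3: Evaluate root node
  0 OR 1 = 1

1


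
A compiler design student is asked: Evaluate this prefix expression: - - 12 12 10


Parsing prefix expression: - - 12 12 10
Step 1: Innermost operation '- 12 12'
  12 - 12 = 0
Step 2: Outer operation '- [0] 10'
  0 - 10 = -10

-10


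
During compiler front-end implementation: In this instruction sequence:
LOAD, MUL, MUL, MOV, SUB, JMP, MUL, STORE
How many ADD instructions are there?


Scanning instruction sequence for ADD:
  Position 1: LOAD
  Position 2: MUL
  Position 3: MUL
  Position 4: MOV
  Position 5: SUB
  Position 6: JMP
  Position 7: MUL
  Position 8: STORE
Matches at positions: []
Total ADD count: 0

0


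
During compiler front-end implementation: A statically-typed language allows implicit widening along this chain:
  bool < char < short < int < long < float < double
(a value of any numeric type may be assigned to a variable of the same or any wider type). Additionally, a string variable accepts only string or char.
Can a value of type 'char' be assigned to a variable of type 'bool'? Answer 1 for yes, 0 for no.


Target variable type: bool
Source value type: char
Numeric ranks: char=1, bool=0
Widening allowed iff rank(source) <= rank(target): 1 <= 0? No
Result: 0

0


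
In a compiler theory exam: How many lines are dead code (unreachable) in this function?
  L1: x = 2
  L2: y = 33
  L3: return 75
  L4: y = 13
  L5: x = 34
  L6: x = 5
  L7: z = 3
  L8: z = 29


Analyzing control flow:
  L1: reachable (before return)
  L2: reachable (before return)
  L3: reachable (return statement)
  L4: DEAD (after return at L3)
  L5: DEAD (after return at L3)
  L6: DEAD (after return at L3)
  L7: DEAD (after return at L3)
  L8: DEAD (after return at L3)
Return at L3, total lines = 8
Dead lines: L4 through L8
Count: 5

5


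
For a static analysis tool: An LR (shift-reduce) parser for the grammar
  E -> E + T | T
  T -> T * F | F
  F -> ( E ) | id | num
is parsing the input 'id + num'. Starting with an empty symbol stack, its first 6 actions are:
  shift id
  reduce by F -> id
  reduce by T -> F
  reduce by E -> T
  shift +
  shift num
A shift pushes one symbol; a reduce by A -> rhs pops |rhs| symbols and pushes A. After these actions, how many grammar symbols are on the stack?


Tracking the symbol stack through each action:
  Action 1: shift 'id' : push -> stack = [id] (size 1)
  Action 2: reduce by F -> id : pop 1, push F -> stack = [F] (size 1)
  Action 3: reduce by T -> F : pop 1, push T -> stack = [T] (size 1)
  Action 4: reduce by E -> T : pop 1, push E -> stack = [E] (size 1)
  Action 5: shift '+' : push -> stack = [E, +] (size 2)
  Action 6: shift 'num' : push -> stack = [E, +, num] (size 3)
Final stack size: 3

3


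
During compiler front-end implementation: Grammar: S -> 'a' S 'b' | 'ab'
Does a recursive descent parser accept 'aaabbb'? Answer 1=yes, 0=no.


Grammar accepts strings of the form a^n b^n (n >= 1)
Word: 'aaabbb'
Counting: 3 a's and 3 b's
Check: 3 == 3? Yes
Derivation (S -> aSb applied 2 time(s), then S -> ab): S => aSb => aaSbb => aaabbb
Accepted

1


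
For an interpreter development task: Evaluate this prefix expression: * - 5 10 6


Parsing prefix expression: * - 5 10 6
Step 1: Innermost operation '- 5 10'
  5 - 10 = -5
Step 2: Outer operation '* [-5] 6'
  -5 * 6 = -30

-30


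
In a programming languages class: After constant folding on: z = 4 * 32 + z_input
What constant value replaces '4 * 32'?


Identifying constant sub-expression:
  Original: z = 4 * 32 + z_input
  4 and 32 are both compile-time constants
  Evaluating: 4 * 32 = 128
  After folding: z = 128 + z_input

128


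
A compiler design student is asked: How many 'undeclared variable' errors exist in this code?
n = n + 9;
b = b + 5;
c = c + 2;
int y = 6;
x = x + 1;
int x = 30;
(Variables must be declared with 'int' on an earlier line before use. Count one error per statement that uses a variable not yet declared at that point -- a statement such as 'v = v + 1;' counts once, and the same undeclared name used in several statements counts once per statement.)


Scanning code line by line:
  Line 1: use 'n' -> ERROR (undeclared)
  Line 2: use 'b' -> ERROR (undeclared)
  Line 3: use 'c' -> ERROR (undeclared)
  Line 4: declare 'y' -> declared = ['y']
  Line 5: use 'x' -> ERROR (undeclared)
  Line 6: declare 'x' -> declared = ['x', 'y']
Total undeclared variable errors: 4

4


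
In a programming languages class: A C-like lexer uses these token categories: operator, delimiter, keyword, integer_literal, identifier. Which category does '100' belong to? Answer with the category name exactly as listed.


Token: '100'
Checking categories:
  identifier: no
  integer_literal: YES
  operator: no
  keyword: no
  delimiter: no
Category: integer_literal

integer_literal


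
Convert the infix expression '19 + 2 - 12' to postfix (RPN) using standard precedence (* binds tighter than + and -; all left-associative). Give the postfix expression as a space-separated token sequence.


Applying the shunting-yard algorithm:
  Operand 19 -> output
  Push '+' onto operator stack -> op-stack: [+]
  Operand 2 -> output
  See '-' (prec 1); top '+' (prec 1) >= it -> pop '+' to output
  Push '-' onto operator stack -> op-stack: [-]
  Operand 12 -> output
  End of input: pop '-' to output
Postfix result: 19 2 + 12 -

19 2 + 12 -


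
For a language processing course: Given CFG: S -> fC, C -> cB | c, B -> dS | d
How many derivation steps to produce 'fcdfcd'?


Grammar: S -> fC, C -> cB | c, B -> dS | d
Deriving 'fcdfcd':
Step 1: S -> fC => fC
Step 2: C -> cB => fcB
Step 3: B -> dS => fcdS
Step 4: S -> fC => fcdfC
Step 5: C -> cB => fcdfcB
Step 6: B -> d => fcdfcd
Total derivation steps: 6

6


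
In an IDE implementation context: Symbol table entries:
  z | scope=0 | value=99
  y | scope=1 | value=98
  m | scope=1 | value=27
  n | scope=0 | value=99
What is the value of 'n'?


Searching symbol table for 'n':
  z | scope=0 | value=99
  y | scope=1 | value=98
  m | scope=1 | value=27
  n | scope=0 | value=99 <- MATCH
Found 'n' at scope 0 with value 99

99


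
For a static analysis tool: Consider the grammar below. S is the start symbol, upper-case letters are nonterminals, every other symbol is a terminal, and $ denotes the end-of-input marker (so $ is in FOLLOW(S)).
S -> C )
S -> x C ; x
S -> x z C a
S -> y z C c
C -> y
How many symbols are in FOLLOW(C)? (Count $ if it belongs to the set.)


S is the start symbol and does not occur in any rule body, so FOLLOW(S) = {$}.
Examining every occurrence of C in a rule body:
  S -> C ) : C is followed by terminal ')' -> add ')'
  S -> x C ; x : C is followed by terminal ';' -> add ';'
  S -> x z C a : C is followed by terminal 'a' -> add 'a'
  S -> y z C c : C is followed by terminal 'c' -> add 'c'
  C -> y : C does not occur in the body -> contributes nothing
FOLLOW(C) = {), ;, a, c}
Count: 4

4


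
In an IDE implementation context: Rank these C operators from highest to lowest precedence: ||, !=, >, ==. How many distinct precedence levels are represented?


Looking up precedence for each operator:
  || -> precedence 1
  != -> precedence 3
  > -> precedence 4
  == -> precedence 3
Sorted highest to lowest: >, !=, ==, ||
Distinct precedence values: [4, 3, 1]
Number of distinct levels: 3

3


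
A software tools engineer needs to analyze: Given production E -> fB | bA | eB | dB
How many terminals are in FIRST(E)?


Production: E -> fB | bA | eB | dB
Examining each alternative for leading terminals:
  E -> fB : first terminal = 'f'
  E -> bA : first terminal = 'b'
  E -> eB : first terminal = 'e'
  E -> dB : first terminal = 'd'
FIRST(E) = {b, d, e, f}
Count: 4

4


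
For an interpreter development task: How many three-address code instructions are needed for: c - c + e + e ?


Expression: c - c + e + e
Generating three-address code (respecting * over +/- precedence):
  Instruction 1: t1 = c - c
  Instruction 2: t2 = t1 + e
  Instruction 3: t3 = t2 + e
Total instructions: 3

3


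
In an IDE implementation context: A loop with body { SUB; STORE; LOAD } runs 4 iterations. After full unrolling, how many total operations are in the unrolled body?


Loop body operations: SUB, STORE, LOAD (3 ops per iteration)
Unrolling 4 iterations:
  Iteration 1: SUB, STORE, LOAD (3 ops)
  Iteration 2: SUB, STORE, LOAD (3 ops)
  Iteration 3: SUB, STORE, LOAD (3 ops)
  Iteration 4: SUB, STORE, LOAD (3 ops)
Total: 4 iterations * 3 ops/iter = 12 operations

12


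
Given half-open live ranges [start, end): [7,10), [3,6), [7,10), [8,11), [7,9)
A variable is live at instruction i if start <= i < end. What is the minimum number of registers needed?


Live ranges:
  Var0: [7, 10)
  Var1: [3, 6)
  Var2: [7, 10)
  Var3: [8, 11)
  Var4: [7, 9)
Sweep-line events (position, delta, active):
  pos=3 start -> active=1
  pos=6 end -> active=0
  pos=7 start -> active=1
  pos=7 start -> active=2
  pos=7 start -> active=3
  pos=8 start -> active=4
  pos=9 end -> active=3
  pos=10 end -> active=2
  pos=10 end -> active=1
  pos=11 end -> active=0
Maximum simultaneous active: 4
Minimum registers needed: 4

4


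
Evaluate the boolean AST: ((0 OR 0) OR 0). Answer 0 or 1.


Step 1: Evaluate inner node
  0 OR 0 = 0
Step 2: Evaluate root node
  0 OR 0 = 0

0


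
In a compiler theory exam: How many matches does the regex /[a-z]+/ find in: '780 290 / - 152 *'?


Pattern: /[a-z]+/ (identifiers)
Input: '780 290 / - 152 *'
Scanning for matches:
Total matches: 0

0


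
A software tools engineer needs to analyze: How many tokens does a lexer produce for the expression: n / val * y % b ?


Scanning 'n / val * y % b'
Token 1: 'n' -> identifier
Token 2: '/' -> operator
Token 3: 'val' -> identifier
Token 4: '*' -> operator
Token 5: 'y' -> identifier
Token 6: '%' -> operator
Token 7: 'b' -> identifier
Total tokens: 7

7


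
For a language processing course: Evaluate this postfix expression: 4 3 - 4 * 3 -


Processing tokens left to right:
Push 4, Push 3
Pop 4 and 3, compute 4 - 3 = 1, push 1
Push 4
Pop 1 and 4, compute 1 * 4 = 4, push 4
Push 3
Pop 4 and 3, compute 4 - 3 = 1, push 1
Stack result: 1

1


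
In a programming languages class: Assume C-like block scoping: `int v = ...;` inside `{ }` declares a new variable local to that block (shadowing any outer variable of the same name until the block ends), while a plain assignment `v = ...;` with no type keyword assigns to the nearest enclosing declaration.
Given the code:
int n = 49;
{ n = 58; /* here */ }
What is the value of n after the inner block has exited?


Analyzing scoping rules:
Outer scope: declares n = 49
Inner block: 'n = 58;' has no type keyword, so it is an assignment to the outer n (no shadowing)
The assignment changed the outer variable itself, so the new value persists after the block -> 58
Result: 58

58


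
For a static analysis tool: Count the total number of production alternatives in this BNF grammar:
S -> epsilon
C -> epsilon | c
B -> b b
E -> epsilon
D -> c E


Counting alternatives per rule:
  S: 1 alternative(s)
  C: 2 alternative(s)
  B: 1 alternative(s)
  E: 1 alternative(s)
  D: 1 alternative(s)
Sum: 1 + 2 + 1 + 1 + 1 = 6

6


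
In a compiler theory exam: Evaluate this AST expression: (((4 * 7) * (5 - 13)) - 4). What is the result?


Expression: (((4 * 7) * (5 - 13)) - 4)
Evaluating step by step:
  4 * 7 = 28
  5 - 13 = -8
  28 * -8 = -224
  -224 - 4 = -228
Result: -228

-228


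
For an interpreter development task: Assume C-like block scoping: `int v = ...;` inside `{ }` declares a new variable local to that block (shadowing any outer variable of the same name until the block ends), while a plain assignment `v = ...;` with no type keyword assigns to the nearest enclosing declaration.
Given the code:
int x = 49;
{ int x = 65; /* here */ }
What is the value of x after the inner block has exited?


Analyzing scoping rules:
Outer scope: declares x = 49
Inner block: 'int x = 65;' declares a NEW x that shadows the outer one
When the block exits the inner x goes out of scope; the outer x was never modified -> 49
Result: 49

49


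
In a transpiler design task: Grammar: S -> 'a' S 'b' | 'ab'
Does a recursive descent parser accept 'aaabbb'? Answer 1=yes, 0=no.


Grammar accepts strings of the form a^n b^n (n >= 1)
Word: 'aaabbb'
Counting: 3 a's and 3 b's
Check: 3 == 3? Yes
Derivation (S -> aSb applied 2 time(s), then S -> ab): S => aSb => aaSbb => aaabbb
Accepted

1


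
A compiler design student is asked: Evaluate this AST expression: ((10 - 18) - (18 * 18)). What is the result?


Expression: ((10 - 18) - (18 * 18))
Evaluating step by step:
  10 - 18 = -8
  18 * 18 = 324
  -8 - 324 = -332
Result: -332

-332


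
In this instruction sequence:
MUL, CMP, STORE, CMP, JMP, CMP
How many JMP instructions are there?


Scanning instruction sequence for JMP:
  Position 1: MUL
  Position 2: CMP
  Position 3: STORE
  Position 4: CMP
  Position 5: JMP <- MATCH
  Position 6: CMP
Matches at positions: [5]
Total JMP count: 1

1


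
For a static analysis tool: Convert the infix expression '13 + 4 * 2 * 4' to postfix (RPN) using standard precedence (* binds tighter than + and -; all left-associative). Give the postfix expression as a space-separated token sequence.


Applying the shunting-yard algorithm:
  Operand 13 -> output
  Push '+' onto operator stack -> op-stack: [+]
  Operand 4 -> output
  Push '*' onto operator stack -> op-stack: [+, *]
  Operand 2 -> output
  See '*' (prec 2); top '*' (prec 2) >= it -> pop '*' to output
  Push '*' onto operator stack -> op-stack: [+, *]
  Operand 4 -> output
  End of input: pop '*' to output
  End of input: pop '+' to output
Postfix result: 13 4 2 * 4 * +

13 4 2 * 4 * +


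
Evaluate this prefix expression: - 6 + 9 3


Parsing prefix expression: - 6 + 9 3
Step 1: Innermost operation '+ 9 3'
  9 + 3 = 12
Step 2: Outer operation '- 6 [12]'
  6 - 12 = -6

-6


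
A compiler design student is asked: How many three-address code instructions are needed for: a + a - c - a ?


Expression: a + a - c - a
Generating three-address code (respecting * over +/- precedence):
  Instruction 1: t1 = a + a
  Instruction 2: t2 = t1 - c
  Instruction 3: t3 = t2 - a
Total instructions: 3

3


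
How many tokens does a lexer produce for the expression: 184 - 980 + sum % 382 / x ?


Scanning '184 - 980 + sum % 382 / x'
Token 1: '184' -> integer_literal
Token 2: '-' -> operator
Token 3: '980' -> integer_literal
Token 4: '+' -> operator
Token 5: 'sum' -> identifier
Token 6: '%' -> operator
Token 7: '382' -> integer_literal
Token 8: '/' -> operator
Token 9: 'x' -> identifier
Total tokens: 9

9


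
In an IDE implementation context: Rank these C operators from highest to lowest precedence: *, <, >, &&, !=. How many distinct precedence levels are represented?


Looking up precedence for each operator:
  * -> precedence 6
  < -> precedence 4
  > -> precedence 4
  && -> precedence 2
  != -> precedence 3
Sorted highest to lowest: *, <, >, !=, &&
Distinct precedence values: [6, 4, 3, 2]
Number of distinct levels: 4

4


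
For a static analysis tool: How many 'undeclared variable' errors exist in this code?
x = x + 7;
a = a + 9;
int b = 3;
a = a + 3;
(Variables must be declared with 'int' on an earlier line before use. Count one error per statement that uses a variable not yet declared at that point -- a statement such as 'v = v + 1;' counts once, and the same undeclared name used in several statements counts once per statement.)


Scanning code line by line:
  Line 1: use 'x' -> ERROR (undeclared)
  Line 2: use 'a' -> ERROR (undeclared)
  Line 3: declare 'b' -> declared = ['b']
  Line 4: use 'a' -> ERROR (undeclared)
Total undeclared variable errors: 3

3


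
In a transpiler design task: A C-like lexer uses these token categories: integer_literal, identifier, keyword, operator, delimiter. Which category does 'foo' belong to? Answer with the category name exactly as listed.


Token: 'foo'
Checking categories:
  identifier: YES
  integer_literal: no
  operator: no
  keyword: no
  delimiter: no
Category: identifier

identifier


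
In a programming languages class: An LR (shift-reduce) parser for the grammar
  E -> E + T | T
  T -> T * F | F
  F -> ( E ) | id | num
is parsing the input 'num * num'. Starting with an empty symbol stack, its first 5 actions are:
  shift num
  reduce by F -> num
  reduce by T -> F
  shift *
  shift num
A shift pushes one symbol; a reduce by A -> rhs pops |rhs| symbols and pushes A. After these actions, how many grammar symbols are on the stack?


Tracking the symbol stack through each action:
  Action 1: shift 'num' : push -> stack = [num] (size 1)
  Action 2: reduce by F -> num : pop 1, push F -> stack = [F] (size 1)
  Action 3: reduce by T -> F : pop 1, push T -> stack = [T] (size 1)
  Action 4: shift '*' : push -> stack = [T, *] (size 2)
  Action 5: shift 'num' : push -> stack = [T, *, num] (size 3)
Final stack size: 3

3


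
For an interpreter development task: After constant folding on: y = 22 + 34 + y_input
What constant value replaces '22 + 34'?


Identifying constant sub-expression:
  Original: y = 22 + 34 + y_input
  22 and 34 are both compile-time constants
  Evaluating: 22 + 34 = 56
  After folding: y = 56 + y_input

56


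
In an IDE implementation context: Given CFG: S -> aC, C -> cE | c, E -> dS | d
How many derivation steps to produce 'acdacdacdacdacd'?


Grammar: S -> aC, C -> cE | c, E -> dS | d
Deriving 'acdacdacdacdacd':
Step 1: S -> aC => aC
Step 2: C -> cE => acE
Step 3: E -> dS => acdS
Step 4: S -> aC => acdaC
Step 5: C -> cE => acdacE
Step 6: E -> dS => acdacdS
Step 7: S -> aC => acdacdaC
Step 8: C -> cE => acdacdacE
Step 9: E -> dS => acdacdacdS
Step 10: S -> aC => acdacdacdaC
Step 11: C -> cE => acdacdacdacE
Step 12: E -> dS => acdacdacdacdS
Step 13: S -> aC => acdacdacdacdaC
Step 14: C -> cE => acdacdacdacdacE
Step 15: E -> d => acdacdacdacdacd
Total derivation steps: 15

15


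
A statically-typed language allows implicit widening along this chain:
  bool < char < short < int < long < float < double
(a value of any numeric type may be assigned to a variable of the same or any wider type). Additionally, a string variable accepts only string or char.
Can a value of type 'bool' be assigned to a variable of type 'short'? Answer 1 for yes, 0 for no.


Target variable type: short
Source value type: bool
Numeric ranks: bool=0, short=2
Widening allowed iff rank(source) <= rank(target): 0 <= 2? Yes
Result: 1

1


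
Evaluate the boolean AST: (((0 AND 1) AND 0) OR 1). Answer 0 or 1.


Step 1: Evaluate inner node
  0 AND 1 = 0
Step 2: Evaluate next node
  0 AND 0 = 0
Step 3: Evaluate root node
  0 OR 1 = 1

1


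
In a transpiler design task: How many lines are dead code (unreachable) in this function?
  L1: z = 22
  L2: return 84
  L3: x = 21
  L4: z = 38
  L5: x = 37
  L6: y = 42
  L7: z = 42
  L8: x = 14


Analyzing control flow:
  L1: reachable (before return)
  L2: reachable (return statement)
  L3: DEAD (after return at L2)
  L4: DEAD (after return at L2)
  L5: DEAD (after return at L2)
  L6: DEAD (after return at L2)
  L7: DEAD (after return at L2)
  L8: DEAD (after return at L2)
Return at L2, total lines = 8
Dead lines: L3 through L8
Count: 6

6


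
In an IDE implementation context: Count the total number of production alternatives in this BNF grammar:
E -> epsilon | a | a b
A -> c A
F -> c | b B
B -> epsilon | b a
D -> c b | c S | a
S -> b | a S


Counting alternatives per rule:
  E: 3 alternative(s)
  A: 1 alternative(s)
  F: 2 alternative(s)
  B: 2 alternative(s)
  D: 3 alternative(s)
  S: 2 alternative(s)
Sum: 3 + 1 + 2 + 2 + 3 + 2 = 13

13


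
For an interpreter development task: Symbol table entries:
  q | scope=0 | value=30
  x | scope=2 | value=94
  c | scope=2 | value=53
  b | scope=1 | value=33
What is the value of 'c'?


Searching symbol table for 'c':
  q | scope=0 | value=30
  x | scope=2 | value=94
  c | scope=2 | value=53 <- MATCH
  b | scope=1 | value=33
Found 'c' at scope 2 with value 53

53


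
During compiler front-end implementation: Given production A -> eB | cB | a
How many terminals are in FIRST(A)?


Production: A -> eB | cB | a
Examining each alternative for leading terminals:
  A -> eB : first terminal = 'e'
  A -> cB : first terminal = 'c'
  A -> a : first terminal = 'a'
FIRST(A) = {a, c, e}
Count: 3

3


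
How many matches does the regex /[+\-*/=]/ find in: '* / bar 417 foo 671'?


Pattern: /[+\-*/=]/ (operators)
Input: '* / bar 417 foo 671'
Scanning for matches:
  Match 1: '*'
  Match 2: '/'
Total matches: 2

2


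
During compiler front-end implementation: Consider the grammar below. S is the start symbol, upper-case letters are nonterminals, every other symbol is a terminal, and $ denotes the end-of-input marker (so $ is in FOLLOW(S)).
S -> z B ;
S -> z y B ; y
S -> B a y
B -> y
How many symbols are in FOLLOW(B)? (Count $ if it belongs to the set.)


S is the start symbol and does not occur in any rule body, so FOLLOW(S) = {$}.
Examining every occurrence of B in a rule body:
  S -> z B ; : B is followed by terminal ';' -> add ';'
  S -> z y B ; y : B is followed by terminal ';' -> add ';' (already in the set)
  S -> B a y : B is followed by terminal 'a' -> add 'a'
  B -> y : B does not occur in the body -> contributes nothing
FOLLOW(B) = {;, a}
Count: 2

2


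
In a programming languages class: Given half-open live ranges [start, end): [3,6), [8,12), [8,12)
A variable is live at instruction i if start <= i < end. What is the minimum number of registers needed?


Live ranges:
  Var0: [3, 6)
  Var1: [8, 12)
  Var2: [8, 12)
Sweep-line events (position, delta, active):
  pos=3 start -> active=1
  pos=6 end -> active=0
  pos=8 start -> active=1
  pos=8 start -> active=2
  pos=12 end -> active=1
  pos=12 end -> active=0
Maximum simultaneous active: 2
Minimum registers needed: 2

2


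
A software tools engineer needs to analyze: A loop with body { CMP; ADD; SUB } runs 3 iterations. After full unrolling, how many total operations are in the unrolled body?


Loop body operations: CMP, ADD, SUB (3 ops per iteration)
Unrolling 3 iterations:
  Iteration 1: CMP, ADD, SUB (3 ops)
  Iteration 2: CMP, ADD, SUB (3 ops)
  Iteration 3: CMP, ADD, SUB (3 ops)
Total: 3 iterations * 3 ops/iter = 9 operations

9


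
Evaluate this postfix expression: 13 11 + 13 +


Processing tokens left to right:
Push 13, Push 11
Pop 13 and 11, compute 13 + 11 = 24, push 24
Push 13
Pop 24 and 13, compute 24 + 13 = 37, push 37
Stack result: 37

37


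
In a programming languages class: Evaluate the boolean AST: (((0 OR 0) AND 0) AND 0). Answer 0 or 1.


Step 1: Evaluate inner node
  0 OR 0 = 0
Step 2: Evaluate next node
  0 AND 0 = 0
Step 3: Evaluate root node
  0 AND 0 = 0

0


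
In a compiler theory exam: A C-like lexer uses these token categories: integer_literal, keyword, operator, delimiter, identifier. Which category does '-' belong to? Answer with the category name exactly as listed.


Token: '-'
Checking categories:
  identifier: no
  integer_literal: no
  operator: YES
  keyword: no
  delimiter: no
Category: operator

operator


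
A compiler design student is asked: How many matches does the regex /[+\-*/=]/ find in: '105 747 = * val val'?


Pattern: /[+\-*/=]/ (operators)
Input: '105 747 = * val val'
Scanning for matches:
  Match 1: '='
  Match 2: '*'
Total matches: 2

2


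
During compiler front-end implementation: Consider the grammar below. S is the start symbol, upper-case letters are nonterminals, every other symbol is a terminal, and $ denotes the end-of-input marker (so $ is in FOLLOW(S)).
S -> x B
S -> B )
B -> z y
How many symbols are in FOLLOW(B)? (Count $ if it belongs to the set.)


S is the start symbol and does not occur in any rule body, so FOLLOW(S) = {$}.
Examining every occurrence of B in a rule body:
  S -> x B : B is at the right end -> add FOLLOW(S) = {$}
  S -> B ) : B is followed by terminal ')' -> add ')'
  B -> z y : B does not occur in the body -> contributes nothing
FOLLOW(B) = {), $}
Count: 2

2


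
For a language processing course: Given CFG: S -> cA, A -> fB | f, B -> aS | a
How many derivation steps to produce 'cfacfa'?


Grammar: S -> cA, A -> fB | f, B -> aS | a
Deriving 'cfacfa':
Step 1: S -> cA => cA
Step 2: A -> fB => cfB
Step 3: B -> aS => cfaS
Step 4: S -> cA => cfacA
Step 5: A -> fB => cfacfB
Step 6: B -> a => cfacfa
Total derivation steps: 6

6


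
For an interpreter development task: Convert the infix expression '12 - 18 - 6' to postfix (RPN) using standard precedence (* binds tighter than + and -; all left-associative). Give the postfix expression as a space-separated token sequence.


Applying the shunting-yard algorithm:
  Operand 12 -> output
  Push '-' onto operator stack -> op-stack: [-]
  Operand 18 -> output
  See '-' (prec 1); top '-' (prec 1) >= it -> pop '-' to output
  Push '-' onto operator stack -> op-stack: [-]
  Operand 6 -> output
  End of input: pop '-' to output
Postfix result: 12 18 - 6 -

12 18 - 6 -


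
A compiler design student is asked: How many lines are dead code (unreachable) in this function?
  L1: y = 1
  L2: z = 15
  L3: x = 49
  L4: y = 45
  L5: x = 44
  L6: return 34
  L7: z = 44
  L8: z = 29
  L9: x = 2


Analyzing control flow:
  L1: reachable (before return)
  L2: reachable (before return)
  L3: reachable (before return)
  L4: reachable (before return)
  L5: reachable (before return)
  L6: reachable (return statement)
  L7: DEAD (after return at L6)
  L8: DEAD (after return at L6)
  L9: DEAD (after return at L6)
Return at L6, total lines = 9
Dead lines: L7 through L9
Count: 3

3
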